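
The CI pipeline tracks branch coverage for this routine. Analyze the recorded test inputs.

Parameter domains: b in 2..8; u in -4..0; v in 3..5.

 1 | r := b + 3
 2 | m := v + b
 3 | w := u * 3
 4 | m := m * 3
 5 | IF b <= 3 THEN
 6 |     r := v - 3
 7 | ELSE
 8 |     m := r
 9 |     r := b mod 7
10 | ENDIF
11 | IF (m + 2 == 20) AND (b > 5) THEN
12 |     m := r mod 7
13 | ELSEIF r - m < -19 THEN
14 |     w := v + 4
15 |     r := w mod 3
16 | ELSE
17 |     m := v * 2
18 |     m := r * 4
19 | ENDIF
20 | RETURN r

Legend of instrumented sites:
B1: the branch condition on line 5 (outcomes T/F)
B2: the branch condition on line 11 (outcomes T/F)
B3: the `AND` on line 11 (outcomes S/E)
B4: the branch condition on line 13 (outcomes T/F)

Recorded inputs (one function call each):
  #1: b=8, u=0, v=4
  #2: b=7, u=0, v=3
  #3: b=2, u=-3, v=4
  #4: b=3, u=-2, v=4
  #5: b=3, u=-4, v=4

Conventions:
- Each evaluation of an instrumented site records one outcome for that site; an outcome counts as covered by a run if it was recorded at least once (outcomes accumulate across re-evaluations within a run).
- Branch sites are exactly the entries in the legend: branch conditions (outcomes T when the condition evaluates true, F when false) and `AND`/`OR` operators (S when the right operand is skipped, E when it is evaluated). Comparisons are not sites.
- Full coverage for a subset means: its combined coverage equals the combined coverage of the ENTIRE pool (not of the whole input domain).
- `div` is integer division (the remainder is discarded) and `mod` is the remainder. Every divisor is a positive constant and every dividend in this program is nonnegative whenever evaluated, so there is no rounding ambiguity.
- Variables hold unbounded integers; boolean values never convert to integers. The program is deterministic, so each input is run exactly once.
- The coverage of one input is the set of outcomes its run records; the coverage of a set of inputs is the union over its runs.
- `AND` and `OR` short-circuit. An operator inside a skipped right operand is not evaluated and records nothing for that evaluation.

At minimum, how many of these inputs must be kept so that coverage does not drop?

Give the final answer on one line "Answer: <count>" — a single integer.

run #1 (b=8, u=0, v=4) runs B1->F, B3->S, B2->F, B4->F; records B1=F, B2=F, B3=S, B4=F
run #2 (b=7, u=0, v=3) runs B1->F, B3->S, B2->F, B4->F; records B1=F, B2=F, B3=S, B4=F
run #3 (b=2, u=-3, v=4) runs B1->T, B3->E, B2->F, B4->F; records B1=T, B2=F, B3=E, B4=F
run #4 (b=3, u=-2, v=4) runs B1->T, B3->S, B2->F, B4->T; records B1=T, B2=F, B3=S, B4=T
run #5 (b=3, u=-4, v=4) runs B1->T, B3->S, B2->F, B4->T; records B1=T, B2=F, B3=S, B4=T
pool-wide coverage (7 outcomes): B1=T, B1=F, B2=F, B3=S, B3=E, B4=T, B4=F
size 1 is not enough: best union over all size-1 subsets is 4/7
size 2 is not enough: best union over all size-2 subsets is 6/7
size 3: inputs {1, 3, 4} cover all 7 outcomes, and no lexicographically smaller subset of this size does

Answer: 3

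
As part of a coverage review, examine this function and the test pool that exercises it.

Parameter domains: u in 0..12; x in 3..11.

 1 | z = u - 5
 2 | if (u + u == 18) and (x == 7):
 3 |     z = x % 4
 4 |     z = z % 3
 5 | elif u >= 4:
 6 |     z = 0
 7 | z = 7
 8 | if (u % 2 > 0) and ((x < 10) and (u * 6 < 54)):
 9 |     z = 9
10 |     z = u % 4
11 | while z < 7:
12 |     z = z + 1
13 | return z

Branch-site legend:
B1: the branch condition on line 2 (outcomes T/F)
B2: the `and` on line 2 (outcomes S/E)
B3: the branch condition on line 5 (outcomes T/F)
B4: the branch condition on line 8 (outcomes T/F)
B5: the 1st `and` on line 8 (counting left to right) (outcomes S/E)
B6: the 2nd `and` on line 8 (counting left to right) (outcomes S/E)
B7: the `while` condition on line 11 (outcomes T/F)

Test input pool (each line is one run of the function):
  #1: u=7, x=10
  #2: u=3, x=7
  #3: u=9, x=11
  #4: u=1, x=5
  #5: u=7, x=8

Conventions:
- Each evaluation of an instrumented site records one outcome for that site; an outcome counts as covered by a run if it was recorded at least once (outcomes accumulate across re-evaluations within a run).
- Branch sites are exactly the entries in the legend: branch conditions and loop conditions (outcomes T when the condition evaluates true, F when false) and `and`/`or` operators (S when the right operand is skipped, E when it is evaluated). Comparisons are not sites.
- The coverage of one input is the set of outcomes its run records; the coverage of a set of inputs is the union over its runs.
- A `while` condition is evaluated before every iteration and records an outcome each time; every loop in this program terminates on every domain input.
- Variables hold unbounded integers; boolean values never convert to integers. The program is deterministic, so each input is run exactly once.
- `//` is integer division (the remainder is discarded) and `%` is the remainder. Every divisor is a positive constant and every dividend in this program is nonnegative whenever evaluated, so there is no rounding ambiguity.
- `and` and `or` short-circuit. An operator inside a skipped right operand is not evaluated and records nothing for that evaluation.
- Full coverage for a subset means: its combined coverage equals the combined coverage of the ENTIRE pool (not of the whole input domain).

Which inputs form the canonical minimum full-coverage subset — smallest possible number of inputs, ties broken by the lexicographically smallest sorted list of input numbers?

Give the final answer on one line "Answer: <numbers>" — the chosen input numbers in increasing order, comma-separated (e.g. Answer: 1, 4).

input #1 (u=7, x=10): events B2->S, B1->F, B3->T, B5->E, B6->S, B4->F, B7->F; covers B1=F, B2=S, B3=T, B4=F, B5=E, B6=S, B7=F
input #2 (u=3, x=7): events B2->S, B1->F, B3->F, B5->E, B6->E, B4->T, B7->T, B7->T, B7->T, B7->T, B7->F; covers B1=F, B2=S, B3=F, B4=T, B5=E, B6=E, B7=T, B7=F
input #3 (u=9, x=11): events B2->E, B1->F, B3->T, B5->E, B6->S, B4->F, B7->F; covers B1=F, B2=E, B3=T, B4=F, B5=E, B6=S, B7=F
input #4 (u=1, x=5): events B2->S, B1->F, B3->F, B5->E, B6->E, B4->T, B7->T, B7->T, B7->T, B7->T, B7->T, B7->T, B7->F; covers B1=F, B2=S, B3=F, B4=T, B5=E, B6=E, B7=T, B7=F
input #5 (u=7, x=8): events B2->S, B1->F, B3->T, B5->E, B6->E, B4->T, B7->T, B7->T, B7->T, B7->T, B7->F; covers B1=F, B2=S, B3=T, B4=T, B5=E, B6=E, B7=T, B7=F
together the pool reaches 12 outcomes: B1=F, B2=S, B2=E, B3=T, B3=F, B4=T, B4=F, B5=E, B6=S, B6=E, B7=T, B7=F
every size-1 subset falls short of the 12 outcomes (best: 8/12)
size 2: inputs {2, 3} cover all 12 outcomes, and no lexicographically smaller subset of this size does

Answer: 2, 3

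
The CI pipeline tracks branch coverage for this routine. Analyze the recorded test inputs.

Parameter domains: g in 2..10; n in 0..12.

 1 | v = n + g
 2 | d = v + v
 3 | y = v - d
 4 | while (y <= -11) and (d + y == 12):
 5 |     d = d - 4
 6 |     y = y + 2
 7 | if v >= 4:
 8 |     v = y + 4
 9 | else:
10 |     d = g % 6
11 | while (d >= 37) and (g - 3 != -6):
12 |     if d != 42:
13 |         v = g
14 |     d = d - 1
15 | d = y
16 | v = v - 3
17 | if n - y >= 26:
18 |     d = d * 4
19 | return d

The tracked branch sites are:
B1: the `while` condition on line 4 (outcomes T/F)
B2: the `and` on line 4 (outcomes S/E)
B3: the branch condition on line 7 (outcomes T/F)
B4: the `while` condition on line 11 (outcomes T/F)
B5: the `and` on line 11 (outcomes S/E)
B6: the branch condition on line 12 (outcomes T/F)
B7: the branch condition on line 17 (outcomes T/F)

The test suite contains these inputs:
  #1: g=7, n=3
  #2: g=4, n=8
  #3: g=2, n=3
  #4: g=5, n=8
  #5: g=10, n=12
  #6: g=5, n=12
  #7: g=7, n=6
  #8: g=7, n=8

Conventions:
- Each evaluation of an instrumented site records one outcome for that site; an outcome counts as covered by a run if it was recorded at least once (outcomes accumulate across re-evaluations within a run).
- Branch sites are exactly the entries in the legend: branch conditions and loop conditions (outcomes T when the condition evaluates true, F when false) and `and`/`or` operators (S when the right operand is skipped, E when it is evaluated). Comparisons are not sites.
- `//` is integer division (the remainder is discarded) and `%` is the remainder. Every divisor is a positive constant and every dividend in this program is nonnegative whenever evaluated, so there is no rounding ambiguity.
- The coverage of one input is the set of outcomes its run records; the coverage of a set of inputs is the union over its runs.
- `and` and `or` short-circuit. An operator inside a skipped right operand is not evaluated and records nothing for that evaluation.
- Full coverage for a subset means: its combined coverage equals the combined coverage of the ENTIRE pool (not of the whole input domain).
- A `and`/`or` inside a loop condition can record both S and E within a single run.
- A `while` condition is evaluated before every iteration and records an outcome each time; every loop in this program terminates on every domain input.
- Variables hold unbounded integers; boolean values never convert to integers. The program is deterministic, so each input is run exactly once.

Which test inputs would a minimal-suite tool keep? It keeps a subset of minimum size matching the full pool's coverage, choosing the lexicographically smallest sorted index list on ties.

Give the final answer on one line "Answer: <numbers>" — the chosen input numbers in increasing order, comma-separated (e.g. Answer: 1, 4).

input #1, g=7, n=3: outcomes B1=F, B2=S, B3=T, B4=F, B5=S, B7=F
input #2, g=4, n=8: outcomes B1=T, B1=F, B2=S, B2=E, B3=T, B4=F, B5=S, B7=F
input #3, g=2, n=3: outcomes B1=F, B2=S, B3=T, B4=F, B5=S, B7=F
input #4, g=5, n=8: outcomes B1=F, B2=E, B3=T, B4=F, B5=S, B7=F
input #5, g=10, n=12: outcomes B1=F, B2=E, B3=T, B4=T, B4=F, B5=S, B5=E, B6=T, B6=F, B7=T
input #6, g=5, n=12: outcomes B1=F, B2=E, B3=T, B4=F, B5=S, B7=T
input #7, g=7, n=6: outcomes B1=F, B2=E, B3=T, B4=F, B5=S, B7=F
input #8, g=7, n=8: outcomes B1=F, B2=E, B3=T, B4=F, B5=S, B7=F
union over all inputs: B1=T, B1=F, B2=S, B2=E, B3=T, B4=T, B4=F, B5=S, B5=E, B6=T, B6=F, B7=T, B7=F (13 outcomes)
checked all size-1 subsets: none covers 13 outcomes (max 10/13)
at size 2, {2, 5} reaches all 13 outcomes; every lexicographically earlier size-2 subset fails

Answer: 2, 5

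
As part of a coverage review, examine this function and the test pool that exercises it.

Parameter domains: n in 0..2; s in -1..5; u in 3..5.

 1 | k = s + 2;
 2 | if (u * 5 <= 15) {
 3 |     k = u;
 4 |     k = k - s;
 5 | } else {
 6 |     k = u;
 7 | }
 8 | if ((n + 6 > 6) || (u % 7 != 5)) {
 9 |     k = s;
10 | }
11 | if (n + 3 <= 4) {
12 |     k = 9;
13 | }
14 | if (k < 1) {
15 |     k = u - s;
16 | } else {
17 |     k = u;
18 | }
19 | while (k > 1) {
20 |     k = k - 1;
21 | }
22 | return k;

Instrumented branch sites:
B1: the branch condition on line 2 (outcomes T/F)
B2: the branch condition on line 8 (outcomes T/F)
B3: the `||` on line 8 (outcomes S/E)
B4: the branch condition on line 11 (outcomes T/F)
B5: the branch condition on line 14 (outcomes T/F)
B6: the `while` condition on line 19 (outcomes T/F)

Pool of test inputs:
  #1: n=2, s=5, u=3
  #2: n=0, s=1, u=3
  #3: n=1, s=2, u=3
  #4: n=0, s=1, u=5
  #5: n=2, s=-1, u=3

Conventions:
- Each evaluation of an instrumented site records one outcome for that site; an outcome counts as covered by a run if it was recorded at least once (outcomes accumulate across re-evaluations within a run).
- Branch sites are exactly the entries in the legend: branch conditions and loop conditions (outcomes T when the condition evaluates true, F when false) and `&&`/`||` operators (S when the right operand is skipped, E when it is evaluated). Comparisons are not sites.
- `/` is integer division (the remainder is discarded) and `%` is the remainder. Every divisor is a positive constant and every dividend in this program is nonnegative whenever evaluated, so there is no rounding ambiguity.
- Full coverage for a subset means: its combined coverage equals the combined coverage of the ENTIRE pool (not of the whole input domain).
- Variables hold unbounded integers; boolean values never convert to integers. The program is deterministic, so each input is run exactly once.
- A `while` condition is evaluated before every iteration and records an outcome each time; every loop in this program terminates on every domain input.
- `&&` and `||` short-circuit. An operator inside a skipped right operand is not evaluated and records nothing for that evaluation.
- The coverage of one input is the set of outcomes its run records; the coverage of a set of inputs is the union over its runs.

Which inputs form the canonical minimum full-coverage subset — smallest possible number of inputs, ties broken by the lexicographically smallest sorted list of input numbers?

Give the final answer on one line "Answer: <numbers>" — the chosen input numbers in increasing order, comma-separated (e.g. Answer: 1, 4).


input #1 (n=2, s=5, u=3): events B1->T, B3->S, B2->T, B4->F, B5->F, B6->T, B6->T, B6->F; covers B1=T, B2=T, B3=S, B4=F, B5=F, B6=T, B6=F
input #2 (n=0, s=1, u=3): events B1->T, B3->E, B2->T, B4->T, B5->F, B6->T, B6->T, B6->F; covers B1=T, B2=T, B3=E, B4=T, B5=F, B6=T, B6=F
input #3 (n=1, s=2, u=3): events B1->T, B3->S, B2->T, B4->T, B5->F, B6->T, B6->T, B6->F; covers B1=T, B2=T, B3=S, B4=T, B5=F, B6=T, B6=F
input #4 (n=0, s=1, u=5): events B1->F, B3->E, B2->F, B4->T, B5->F, B6->T, B6->T, B6->T, B6->T, B6->F; covers B1=F, B2=F, B3=E, B4=T, B5=F, B6=T, B6=F
input #5 (n=2, s=-1, u=3): events B1->T, B3->S, B2->T, B4->F, B5->T, B6->T, B6->T, B6->T, B6->F; covers B1=T, B2=T, B3=S, B4=F, B5=T, B6=T, B6=F
together the pool reaches 12 outcomes: B1=T, B1=F, B2=T, B2=F, B3=S, B3=E, B4=T, B4=F, B5=T, B5=F, B6=T, B6=F
checked all size-1 subsets: none covers 12 outcomes (max 7/12)
at size 2, {4, 5} reaches all 12 outcomes; every lexicographically earlier size-2 subset fails
Answer: 4, 5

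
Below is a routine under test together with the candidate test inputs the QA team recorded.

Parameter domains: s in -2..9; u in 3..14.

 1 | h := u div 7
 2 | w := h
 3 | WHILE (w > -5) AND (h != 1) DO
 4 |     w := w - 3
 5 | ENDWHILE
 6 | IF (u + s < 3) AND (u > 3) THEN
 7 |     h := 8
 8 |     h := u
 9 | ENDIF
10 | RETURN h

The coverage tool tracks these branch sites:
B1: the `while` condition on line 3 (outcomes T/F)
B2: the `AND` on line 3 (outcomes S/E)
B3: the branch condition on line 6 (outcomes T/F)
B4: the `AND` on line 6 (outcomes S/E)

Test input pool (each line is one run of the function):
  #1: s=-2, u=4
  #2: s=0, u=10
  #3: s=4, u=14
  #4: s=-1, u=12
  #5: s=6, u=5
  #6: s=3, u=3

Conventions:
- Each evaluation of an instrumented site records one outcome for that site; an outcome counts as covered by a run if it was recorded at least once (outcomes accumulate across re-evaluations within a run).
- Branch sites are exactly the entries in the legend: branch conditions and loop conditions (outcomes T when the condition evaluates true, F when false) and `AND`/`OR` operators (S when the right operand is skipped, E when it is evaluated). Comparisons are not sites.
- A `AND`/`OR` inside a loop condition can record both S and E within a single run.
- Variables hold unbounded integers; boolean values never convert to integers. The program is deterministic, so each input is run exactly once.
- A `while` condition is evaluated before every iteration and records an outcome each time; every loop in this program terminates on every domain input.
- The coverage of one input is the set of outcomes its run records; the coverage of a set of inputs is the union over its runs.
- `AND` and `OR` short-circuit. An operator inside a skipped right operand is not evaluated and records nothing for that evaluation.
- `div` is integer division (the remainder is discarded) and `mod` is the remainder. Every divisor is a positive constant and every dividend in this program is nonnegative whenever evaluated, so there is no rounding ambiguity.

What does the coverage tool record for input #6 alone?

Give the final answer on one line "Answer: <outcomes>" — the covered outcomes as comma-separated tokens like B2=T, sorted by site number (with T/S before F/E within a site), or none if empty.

Simulating input #6 (s=3, u=3) step by step:
  B2->E, B1->T, B2->E, B1->T, B2->S, B1->F, B4->S, B3->F
distinct outcomes covered: B1=T, B1=F, B2=S, B2=E, B3=F, B4=S

Answer: B1=T, B1=F, B2=S, B2=E, B3=F, B4=S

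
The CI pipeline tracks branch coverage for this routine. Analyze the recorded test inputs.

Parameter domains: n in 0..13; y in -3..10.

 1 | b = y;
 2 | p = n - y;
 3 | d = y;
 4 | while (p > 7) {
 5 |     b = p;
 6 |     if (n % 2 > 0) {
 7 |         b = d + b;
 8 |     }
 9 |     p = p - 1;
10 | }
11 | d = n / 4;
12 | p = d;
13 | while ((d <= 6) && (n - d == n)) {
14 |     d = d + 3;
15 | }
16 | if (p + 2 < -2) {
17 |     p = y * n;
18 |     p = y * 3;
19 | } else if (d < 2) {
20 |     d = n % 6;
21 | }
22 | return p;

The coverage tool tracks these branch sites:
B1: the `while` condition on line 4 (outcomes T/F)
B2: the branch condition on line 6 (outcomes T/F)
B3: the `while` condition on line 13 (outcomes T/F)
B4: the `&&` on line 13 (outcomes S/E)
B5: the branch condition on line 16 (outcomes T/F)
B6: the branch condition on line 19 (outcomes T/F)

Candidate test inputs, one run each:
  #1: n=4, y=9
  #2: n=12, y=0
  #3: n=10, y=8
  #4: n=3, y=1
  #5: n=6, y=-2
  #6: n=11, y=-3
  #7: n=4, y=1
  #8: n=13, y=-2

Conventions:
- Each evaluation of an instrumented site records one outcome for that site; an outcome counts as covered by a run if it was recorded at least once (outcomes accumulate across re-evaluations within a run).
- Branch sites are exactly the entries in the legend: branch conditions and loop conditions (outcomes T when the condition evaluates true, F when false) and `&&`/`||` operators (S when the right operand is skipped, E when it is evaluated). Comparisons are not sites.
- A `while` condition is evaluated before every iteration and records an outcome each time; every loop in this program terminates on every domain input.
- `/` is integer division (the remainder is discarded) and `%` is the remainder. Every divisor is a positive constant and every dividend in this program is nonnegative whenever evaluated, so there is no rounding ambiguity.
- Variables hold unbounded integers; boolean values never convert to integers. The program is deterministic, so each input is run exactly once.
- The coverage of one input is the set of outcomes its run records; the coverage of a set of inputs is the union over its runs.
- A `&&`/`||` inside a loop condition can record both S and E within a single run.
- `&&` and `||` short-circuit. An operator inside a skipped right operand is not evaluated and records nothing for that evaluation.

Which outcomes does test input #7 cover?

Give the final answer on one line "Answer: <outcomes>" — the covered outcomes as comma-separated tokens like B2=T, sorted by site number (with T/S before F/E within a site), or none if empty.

Tracing the run of input #7 (n=4, y=1):
  B1->F, B4->E, B3->F, B5->F, B6->T
distinct outcomes covered: B1=F, B3=F, B4=E, B5=F, B6=T

Answer: B1=F, B3=F, B4=E, B5=F, B6=T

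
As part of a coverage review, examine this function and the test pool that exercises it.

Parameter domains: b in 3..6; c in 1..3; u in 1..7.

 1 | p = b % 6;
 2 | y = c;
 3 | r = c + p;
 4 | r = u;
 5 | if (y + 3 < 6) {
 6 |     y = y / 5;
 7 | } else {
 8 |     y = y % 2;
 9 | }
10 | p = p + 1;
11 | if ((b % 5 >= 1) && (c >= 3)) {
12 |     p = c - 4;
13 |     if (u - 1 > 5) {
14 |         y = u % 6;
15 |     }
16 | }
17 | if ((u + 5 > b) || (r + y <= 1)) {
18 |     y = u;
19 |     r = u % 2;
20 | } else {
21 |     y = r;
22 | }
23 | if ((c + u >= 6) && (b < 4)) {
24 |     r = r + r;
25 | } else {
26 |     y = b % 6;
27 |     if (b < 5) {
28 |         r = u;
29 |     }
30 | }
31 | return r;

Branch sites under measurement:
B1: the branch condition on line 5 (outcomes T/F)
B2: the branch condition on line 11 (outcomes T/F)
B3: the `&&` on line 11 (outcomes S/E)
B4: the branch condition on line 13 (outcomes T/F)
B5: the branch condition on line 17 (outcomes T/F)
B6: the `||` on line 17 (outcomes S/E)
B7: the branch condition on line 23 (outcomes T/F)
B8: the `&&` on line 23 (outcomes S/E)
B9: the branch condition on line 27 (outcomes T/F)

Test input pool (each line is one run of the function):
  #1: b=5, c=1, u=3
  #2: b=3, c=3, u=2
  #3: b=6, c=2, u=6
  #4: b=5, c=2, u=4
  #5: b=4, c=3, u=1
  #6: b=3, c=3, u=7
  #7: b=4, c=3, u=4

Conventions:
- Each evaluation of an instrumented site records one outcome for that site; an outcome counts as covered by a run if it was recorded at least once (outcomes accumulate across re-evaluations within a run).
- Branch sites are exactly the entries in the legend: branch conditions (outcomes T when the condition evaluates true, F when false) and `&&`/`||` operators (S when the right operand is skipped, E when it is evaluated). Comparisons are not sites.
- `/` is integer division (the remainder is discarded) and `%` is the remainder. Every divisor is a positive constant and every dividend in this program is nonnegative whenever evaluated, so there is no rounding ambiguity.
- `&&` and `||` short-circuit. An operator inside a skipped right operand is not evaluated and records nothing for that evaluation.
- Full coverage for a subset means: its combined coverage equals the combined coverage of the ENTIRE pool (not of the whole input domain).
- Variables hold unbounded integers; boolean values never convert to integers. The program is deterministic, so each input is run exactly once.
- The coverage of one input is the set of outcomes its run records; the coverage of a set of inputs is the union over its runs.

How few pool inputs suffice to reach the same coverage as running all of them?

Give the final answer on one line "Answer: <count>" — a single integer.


input #1 (b=5, c=1, u=3): events B1->T, B3->S, B2->F, B6->S, B5->T, B8->S, B7->F, B9->F; covers B1=T, B2=F, B3=S, B5=T, B6=S, B7=F, B8=S, B9=F
input #2 (b=3, c=3, u=2): events B1->F, B3->E, B2->T, B4->F, B6->S, B5->T, B8->S, B7->F, B9->T; covers B1=F, B2=T, B3=E, B4=F, B5=T, B6=S, B7=F, B8=S, B9=T
input #3 (b=6, c=2, u=6): events B1->T, B3->E, B2->F, B6->S, B5->T, B8->E, B7->F, B9->F; covers B1=T, B2=F, B3=E, B5=T, B6=S, B7=F, B8=E, B9=F
input #4 (b=5, c=2, u=4): events B1->T, B3->S, B2->F, B6->S, B5->T, B8->E, B7->F, B9->F; covers B1=T, B2=F, B3=S, B5=T, B6=S, B7=F, B8=E, B9=F
input #5 (b=4, c=3, u=1): events B1->F, B3->E, B2->T, B4->F, B6->S, B5->T, B8->S, B7->F, B9->T; covers B1=F, B2=T, B3=E, B4=F, B5=T, B6=S, B7=F, B8=S, B9=T
input #6 (b=3, c=3, u=7): events B1->F, B3->E, B2->T, B4->T, B6->S, B5->T, B8->E, B7->T; covers B1=F, B2=T, B3=E, B4=T, B5=T, B6=S, B7=T, B8=E
input #7 (b=4, c=3, u=4): events B1->F, B3->E, B2->T, B4->F, B6->S, B5->T, B8->E, B7->F, B9->T; covers B1=F, B2=T, B3=E, B4=F, B5=T, B6=S, B7=F, B8=E, B9=T
union over all inputs: B1=T, B1=F, B2=T, B2=F, B3=S, B3=E, B4=T, B4=F, B5=T, B6=S, B7=T, B7=F, B8=S, B8=E, B9=T, B9=F (16 outcomes)
size 1 is not enough: best union over all size-1 subsets is 9/16
size 2 is not enough: best union over all size-2 subsets is 14/16
the canonical winner is {1, 2, 6}: size 3, full 16-outcome coverage, earliest index list among size-3 covers
Answer: 3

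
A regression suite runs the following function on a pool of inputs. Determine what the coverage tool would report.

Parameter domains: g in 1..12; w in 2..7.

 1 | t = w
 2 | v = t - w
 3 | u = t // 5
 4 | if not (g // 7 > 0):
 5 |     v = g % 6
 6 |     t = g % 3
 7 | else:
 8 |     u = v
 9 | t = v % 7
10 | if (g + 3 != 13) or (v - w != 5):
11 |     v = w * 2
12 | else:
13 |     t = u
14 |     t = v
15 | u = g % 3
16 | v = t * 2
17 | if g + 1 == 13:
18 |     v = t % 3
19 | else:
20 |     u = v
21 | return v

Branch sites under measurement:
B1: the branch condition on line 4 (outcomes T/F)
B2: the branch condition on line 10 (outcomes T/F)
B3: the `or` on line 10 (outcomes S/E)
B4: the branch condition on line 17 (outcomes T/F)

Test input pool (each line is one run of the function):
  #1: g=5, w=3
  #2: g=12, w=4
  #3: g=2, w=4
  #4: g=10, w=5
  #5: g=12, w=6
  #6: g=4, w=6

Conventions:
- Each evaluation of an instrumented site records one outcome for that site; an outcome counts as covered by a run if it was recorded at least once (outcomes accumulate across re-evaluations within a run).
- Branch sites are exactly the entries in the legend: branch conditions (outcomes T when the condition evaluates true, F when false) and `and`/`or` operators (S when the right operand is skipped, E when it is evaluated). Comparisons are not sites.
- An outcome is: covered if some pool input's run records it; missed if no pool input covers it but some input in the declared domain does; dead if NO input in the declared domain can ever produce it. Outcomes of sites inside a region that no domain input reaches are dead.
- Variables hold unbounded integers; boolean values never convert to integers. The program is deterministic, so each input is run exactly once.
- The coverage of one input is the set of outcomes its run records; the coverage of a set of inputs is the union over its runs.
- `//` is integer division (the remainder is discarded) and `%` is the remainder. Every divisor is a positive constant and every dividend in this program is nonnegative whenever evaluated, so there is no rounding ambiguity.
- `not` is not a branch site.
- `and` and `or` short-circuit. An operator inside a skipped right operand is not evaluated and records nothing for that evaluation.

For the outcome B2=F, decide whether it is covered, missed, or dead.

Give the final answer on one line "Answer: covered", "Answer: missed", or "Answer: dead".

no pool input records B2=F
checking all 72 inputs in the declared domain: B2=F is never recorded -> dead

Answer: dead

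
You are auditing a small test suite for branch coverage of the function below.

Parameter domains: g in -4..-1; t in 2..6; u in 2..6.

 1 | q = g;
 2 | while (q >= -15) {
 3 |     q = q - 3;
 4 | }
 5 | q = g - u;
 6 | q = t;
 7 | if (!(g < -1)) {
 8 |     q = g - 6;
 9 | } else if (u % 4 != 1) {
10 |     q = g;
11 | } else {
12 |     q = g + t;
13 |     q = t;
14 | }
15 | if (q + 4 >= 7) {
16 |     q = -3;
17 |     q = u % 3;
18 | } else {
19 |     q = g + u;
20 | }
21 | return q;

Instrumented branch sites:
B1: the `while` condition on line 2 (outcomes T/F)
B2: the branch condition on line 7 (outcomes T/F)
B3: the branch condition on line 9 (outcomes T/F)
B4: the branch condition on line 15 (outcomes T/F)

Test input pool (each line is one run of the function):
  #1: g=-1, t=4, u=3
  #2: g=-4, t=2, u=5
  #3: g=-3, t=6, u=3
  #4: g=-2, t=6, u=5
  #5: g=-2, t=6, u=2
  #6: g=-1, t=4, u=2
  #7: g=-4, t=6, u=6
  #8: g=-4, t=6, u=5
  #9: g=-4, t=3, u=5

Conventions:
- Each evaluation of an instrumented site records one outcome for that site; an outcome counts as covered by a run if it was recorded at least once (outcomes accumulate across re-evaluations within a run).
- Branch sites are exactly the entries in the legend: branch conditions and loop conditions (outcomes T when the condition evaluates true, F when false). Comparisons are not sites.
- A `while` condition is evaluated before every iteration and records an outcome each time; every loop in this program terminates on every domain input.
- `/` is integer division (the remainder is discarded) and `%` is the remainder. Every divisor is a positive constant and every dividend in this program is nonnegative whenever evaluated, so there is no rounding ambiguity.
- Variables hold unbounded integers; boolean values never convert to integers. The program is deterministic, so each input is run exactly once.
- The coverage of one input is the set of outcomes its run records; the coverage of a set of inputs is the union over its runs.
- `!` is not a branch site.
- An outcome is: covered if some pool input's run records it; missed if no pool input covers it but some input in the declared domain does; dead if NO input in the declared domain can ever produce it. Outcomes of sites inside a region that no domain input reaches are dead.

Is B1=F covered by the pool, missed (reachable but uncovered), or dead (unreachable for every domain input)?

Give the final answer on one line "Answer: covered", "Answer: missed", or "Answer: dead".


B1=F is recorded by pool input(s) 1, 2, 3, 4, 5, 6, 7, 8, 9 -> covered
Answer: covered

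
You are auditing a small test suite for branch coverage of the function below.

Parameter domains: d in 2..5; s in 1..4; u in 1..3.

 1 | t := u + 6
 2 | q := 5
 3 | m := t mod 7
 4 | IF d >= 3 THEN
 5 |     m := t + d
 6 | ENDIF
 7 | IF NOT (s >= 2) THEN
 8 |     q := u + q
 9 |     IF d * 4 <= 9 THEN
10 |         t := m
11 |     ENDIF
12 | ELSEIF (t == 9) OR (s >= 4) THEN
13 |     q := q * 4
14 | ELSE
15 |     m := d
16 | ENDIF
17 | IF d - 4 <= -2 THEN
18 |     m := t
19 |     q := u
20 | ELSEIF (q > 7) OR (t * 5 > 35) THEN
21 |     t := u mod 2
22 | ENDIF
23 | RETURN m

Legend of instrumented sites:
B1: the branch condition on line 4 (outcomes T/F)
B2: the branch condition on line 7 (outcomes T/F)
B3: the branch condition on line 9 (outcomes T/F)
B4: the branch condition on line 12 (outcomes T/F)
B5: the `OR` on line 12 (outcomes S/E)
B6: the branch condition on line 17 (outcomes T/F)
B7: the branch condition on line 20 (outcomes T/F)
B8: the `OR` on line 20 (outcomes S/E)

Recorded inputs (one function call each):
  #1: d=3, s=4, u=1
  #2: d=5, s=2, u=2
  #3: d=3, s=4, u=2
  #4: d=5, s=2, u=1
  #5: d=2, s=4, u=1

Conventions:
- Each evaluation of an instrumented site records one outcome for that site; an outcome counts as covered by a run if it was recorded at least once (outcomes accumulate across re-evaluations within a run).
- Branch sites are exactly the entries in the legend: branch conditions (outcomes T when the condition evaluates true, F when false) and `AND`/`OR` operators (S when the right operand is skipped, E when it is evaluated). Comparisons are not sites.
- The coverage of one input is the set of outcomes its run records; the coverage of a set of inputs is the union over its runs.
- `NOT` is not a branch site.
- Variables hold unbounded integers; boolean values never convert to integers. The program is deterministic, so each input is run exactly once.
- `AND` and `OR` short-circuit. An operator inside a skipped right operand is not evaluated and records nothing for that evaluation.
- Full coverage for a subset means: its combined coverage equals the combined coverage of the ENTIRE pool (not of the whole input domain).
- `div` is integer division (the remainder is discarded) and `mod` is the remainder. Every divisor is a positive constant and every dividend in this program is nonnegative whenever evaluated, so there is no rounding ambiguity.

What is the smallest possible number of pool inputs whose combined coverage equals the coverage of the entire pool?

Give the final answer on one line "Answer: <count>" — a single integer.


input #1 (d=3, s=4, u=1): events B1->T, B2->F, B5->E, B4->T, B6->F, B8->S, B7->T; covers B1=T, B2=F, B4=T, B5=E, B6=F, B7=T, B8=S
input #2 (d=5, s=2, u=2): events B1->T, B2->F, B5->E, B4->F, B6->F, B8->E, B7->T; covers B1=T, B2=F, B4=F, B5=E, B6=F, B7=T, B8=E
input #3 (d=3, s=4, u=2): events B1->T, B2->F, B5->E, B4->T, B6->F, B8->S, B7->T; covers B1=T, B2=F, B4=T, B5=E, B6=F, B7=T, B8=S
input #4 (d=5, s=2, u=1): events B1->T, B2->F, B5->E, B4->F, B6->F, B8->E, B7->F; covers B1=T, B2=F, B4=F, B5=E, B6=F, B7=F, B8=E
input #5 (d=2, s=4, u=1): events B1->F, B2->F, B5->E, B4->T, B6->T; covers B1=F, B2=F, B4=T, B5=E, B6=T
pool-wide coverage (12 outcomes): B1=T, B1=F, B2=F, B4=T, B4=F, B5=E, B6=T, B6=F, B7=T, B7=F, B8=S, B8=E
checked all size-1 subsets: none covers 12 outcomes (max 7/12)
checked all size-2 subsets: none covers 12 outcomes (max 10/12)
at size 3, {1, 4, 5} reaches all 12 outcomes; every lexicographically earlier size-3 subset fails
Answer: 3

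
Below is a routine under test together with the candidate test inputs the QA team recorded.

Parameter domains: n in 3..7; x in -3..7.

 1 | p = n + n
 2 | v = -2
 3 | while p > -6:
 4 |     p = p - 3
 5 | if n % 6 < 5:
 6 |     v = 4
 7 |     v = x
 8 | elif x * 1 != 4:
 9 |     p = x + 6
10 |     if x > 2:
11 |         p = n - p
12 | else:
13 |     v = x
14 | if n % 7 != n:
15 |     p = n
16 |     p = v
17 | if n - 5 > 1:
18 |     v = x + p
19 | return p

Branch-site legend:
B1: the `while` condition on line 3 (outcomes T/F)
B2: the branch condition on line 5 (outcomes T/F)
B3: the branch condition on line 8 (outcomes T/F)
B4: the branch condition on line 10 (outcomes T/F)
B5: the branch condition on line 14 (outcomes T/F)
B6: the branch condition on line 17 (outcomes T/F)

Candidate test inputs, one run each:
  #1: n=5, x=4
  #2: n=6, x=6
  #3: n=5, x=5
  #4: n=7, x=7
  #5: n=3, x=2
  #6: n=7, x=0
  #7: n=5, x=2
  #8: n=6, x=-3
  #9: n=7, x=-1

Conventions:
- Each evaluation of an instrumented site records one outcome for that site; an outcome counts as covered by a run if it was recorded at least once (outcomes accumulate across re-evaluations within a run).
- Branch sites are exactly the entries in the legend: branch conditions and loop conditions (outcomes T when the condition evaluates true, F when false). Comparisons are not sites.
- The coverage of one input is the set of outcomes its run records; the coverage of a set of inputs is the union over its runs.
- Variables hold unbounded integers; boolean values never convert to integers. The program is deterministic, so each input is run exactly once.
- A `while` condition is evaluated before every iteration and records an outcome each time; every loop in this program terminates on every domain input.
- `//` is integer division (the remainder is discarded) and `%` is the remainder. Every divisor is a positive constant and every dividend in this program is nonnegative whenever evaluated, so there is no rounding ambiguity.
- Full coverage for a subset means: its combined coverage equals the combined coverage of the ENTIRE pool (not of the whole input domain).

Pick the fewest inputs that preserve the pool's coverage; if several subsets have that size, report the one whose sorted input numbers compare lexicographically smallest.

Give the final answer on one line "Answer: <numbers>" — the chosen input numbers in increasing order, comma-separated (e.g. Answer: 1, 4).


test 1 (n=5, x=4) fires B1->T, B1->T, B1->T, B1->T, B1->T, B1->T, B1->F, B2->F, B3->F, B5->F, B6->F; hits B1=T, B1=F, B2=F, B3=F, B5=F, B6=F
test 2 (n=6, x=6) fires B1->T, B1->T, B1->T, B1->T, B1->T, B1->T, B1->F, B2->T, B5->F, B6->F; hits B1=T, B1=F, B2=T, B5=F, B6=F
test 3 (n=5, x=5) fires B1->T, B1->T, B1->T, B1->T, B1->T, B1->T, B1->F, B2->F, B3->T, B4->T, B5->F, B6->F; hits B1=T, B1=F, B2=F, B3=T, B4=T, B5=F, B6=F
test 4 (n=7, x=7) fires B1->T, B1->T, B1->T, B1->T, B1->T, B1->T, B1->T, B1->F, B2->T, B5->T, B6->T; hits B1=T, B1=F, B2=T, B5=T, B6=T
test 5 (n=3, x=2) fires B1->T, B1->T, B1->T, B1->T, B1->F, B2->T, B5->F, B6->F; hits B1=T, B1=F, B2=T, B5=F, B6=F
test 6 (n=7, x=0) fires B1->T, B1->T, B1->T, B1->T, B1->T, B1->T, B1->T, B1->F, B2->T, B5->T, B6->T; hits B1=T, B1=F, B2=T, B5=T, B6=T
test 7 (n=5, x=2) fires B1->T, B1->T, B1->T, B1->T, B1->T, B1->T, B1->F, B2->F, B3->T, B4->F, B5->F, B6->F; hits B1=T, B1=F, B2=F, B3=T, B4=F, B5=F, B6=F
test 8 (n=6, x=-3) fires B1->T, B1->T, B1->T, B1->T, B1->T, B1->T, B1->F, B2->T, B5->F, B6->F; hits B1=T, B1=F, B2=T, B5=F, B6=F
test 9 (n=7, x=-1) fires B1->T, B1->T, B1->T, B1->T, B1->T, B1->T, B1->T, B1->F, B2->T, B5->T, B6->T; hits B1=T, B1=F, B2=T, B5=T, B6=T
the full pool covers 12 outcomes: B1=T, B1=F, B2=T, B2=F, B3=T, B3=F, B4=T, B4=F, B5=T, B5=F, B6=T, B6=F
checked all size-1 subsets: none covers 12 outcomes (max 7/12)
checked all size-2 subsets: none covers 12 outcomes (max 10/12)
checked all size-3 subsets: none covers 12 outcomes (max 11/12)
inputs {1, 3, 4, 7} (size 4) cover everything; no size-4 subset with a lexicographically smaller index list covers all 12
Answer: 1, 3, 4, 7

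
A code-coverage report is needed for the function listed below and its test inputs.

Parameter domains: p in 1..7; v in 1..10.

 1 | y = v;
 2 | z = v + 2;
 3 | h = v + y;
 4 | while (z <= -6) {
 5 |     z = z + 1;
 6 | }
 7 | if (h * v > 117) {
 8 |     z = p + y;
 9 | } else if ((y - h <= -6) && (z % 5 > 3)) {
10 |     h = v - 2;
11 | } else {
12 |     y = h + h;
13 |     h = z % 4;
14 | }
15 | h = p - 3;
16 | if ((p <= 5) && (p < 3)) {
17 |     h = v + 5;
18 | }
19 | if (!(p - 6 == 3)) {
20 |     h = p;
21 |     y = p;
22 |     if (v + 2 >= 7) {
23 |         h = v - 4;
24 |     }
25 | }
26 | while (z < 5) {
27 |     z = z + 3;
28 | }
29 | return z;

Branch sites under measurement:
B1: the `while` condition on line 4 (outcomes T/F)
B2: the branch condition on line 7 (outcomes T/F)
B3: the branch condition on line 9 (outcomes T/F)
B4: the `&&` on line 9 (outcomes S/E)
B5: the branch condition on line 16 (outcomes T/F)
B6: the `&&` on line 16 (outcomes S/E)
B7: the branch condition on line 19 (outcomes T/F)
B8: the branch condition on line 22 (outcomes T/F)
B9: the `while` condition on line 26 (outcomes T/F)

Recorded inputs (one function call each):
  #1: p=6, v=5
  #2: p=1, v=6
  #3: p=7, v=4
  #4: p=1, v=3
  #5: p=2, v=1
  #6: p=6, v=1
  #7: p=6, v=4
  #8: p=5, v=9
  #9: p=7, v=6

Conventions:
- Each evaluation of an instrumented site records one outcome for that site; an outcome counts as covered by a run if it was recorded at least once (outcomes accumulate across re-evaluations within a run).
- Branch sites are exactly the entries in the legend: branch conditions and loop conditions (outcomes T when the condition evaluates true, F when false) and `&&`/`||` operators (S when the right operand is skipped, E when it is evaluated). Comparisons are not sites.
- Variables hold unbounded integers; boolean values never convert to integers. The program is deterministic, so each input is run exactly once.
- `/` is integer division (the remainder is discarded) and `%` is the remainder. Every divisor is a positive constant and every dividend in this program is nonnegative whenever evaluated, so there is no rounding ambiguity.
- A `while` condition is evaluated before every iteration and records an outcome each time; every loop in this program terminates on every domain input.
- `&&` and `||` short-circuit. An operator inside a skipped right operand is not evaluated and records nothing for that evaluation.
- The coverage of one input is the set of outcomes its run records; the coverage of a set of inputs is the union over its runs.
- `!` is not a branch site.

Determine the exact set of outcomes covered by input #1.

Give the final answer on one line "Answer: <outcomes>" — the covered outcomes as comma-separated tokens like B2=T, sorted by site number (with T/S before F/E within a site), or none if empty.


Event log for input #1 (p=6, v=5):
  B1->F, B2->F, B4->S, B3->F, B6->S, B5->F, B7->T, B8->T, B9->F
deduplicating events, the covered set is: B1=F, B2=F, B3=F, B4=S, B5=F, B6=S, B7=T, B8=T, B9=F
Answer: B1=F, B2=F, B3=F, B4=S, B5=F, B6=S, B7=T, B8=T, B9=F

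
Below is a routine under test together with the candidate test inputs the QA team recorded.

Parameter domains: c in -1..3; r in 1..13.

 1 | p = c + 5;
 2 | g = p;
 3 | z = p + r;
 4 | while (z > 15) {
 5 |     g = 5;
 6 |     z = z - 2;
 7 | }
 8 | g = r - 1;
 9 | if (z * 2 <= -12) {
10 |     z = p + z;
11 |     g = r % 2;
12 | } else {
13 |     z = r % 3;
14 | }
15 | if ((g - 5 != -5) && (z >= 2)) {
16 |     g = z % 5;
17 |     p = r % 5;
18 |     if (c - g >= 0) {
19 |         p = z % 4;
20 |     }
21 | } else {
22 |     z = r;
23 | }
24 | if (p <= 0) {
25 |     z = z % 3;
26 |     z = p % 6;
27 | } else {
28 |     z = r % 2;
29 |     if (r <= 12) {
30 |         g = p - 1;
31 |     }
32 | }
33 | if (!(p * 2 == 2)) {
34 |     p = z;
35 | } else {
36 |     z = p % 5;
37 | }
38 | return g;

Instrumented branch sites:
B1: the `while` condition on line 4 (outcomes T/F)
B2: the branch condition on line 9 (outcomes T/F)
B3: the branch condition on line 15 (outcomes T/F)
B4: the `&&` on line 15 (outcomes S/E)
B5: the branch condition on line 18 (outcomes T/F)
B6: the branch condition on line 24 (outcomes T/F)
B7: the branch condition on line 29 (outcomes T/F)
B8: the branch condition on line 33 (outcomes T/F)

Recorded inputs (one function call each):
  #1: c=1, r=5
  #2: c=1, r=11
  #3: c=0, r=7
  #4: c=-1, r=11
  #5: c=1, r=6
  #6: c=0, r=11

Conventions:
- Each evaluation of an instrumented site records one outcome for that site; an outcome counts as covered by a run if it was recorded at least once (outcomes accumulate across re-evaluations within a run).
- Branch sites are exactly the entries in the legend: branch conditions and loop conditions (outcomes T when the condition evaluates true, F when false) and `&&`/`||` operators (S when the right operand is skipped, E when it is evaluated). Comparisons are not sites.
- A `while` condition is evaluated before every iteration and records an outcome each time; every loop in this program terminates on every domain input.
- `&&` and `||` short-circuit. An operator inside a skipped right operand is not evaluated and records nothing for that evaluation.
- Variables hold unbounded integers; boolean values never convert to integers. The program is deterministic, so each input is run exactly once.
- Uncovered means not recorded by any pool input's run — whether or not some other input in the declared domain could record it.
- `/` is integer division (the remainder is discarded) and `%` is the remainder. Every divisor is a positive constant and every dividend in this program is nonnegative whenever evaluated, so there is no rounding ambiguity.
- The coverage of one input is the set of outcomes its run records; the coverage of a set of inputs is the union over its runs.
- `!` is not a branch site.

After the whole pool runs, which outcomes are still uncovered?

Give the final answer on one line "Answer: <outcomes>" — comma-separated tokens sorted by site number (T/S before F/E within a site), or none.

test 1 (c=1, r=5) hits B1=F, B2=F, B3=T, B4=E, B5=F, B6=T, B8=T
test 2 (c=1, r=11) hits B1=T, B1=F, B2=F, B3=T, B4=E, B5=F, B6=F, B7=T, B8=F
test 3 (c=0, r=7) hits B1=F, B2=F, B3=F, B4=E, B6=F, B7=T, B8=T
test 4 (c=-1, r=11) hits B1=F, B2=F, B3=T, B4=E, B5=F, B6=F, B7=T, B8=F
test 5 (c=1, r=6) hits B1=F, B2=F, B3=F, B4=E, B6=F, B7=T, B8=T
test 6 (c=0, r=11) hits B1=T, B1=F, B2=F, B3=T, B4=E, B5=F, B6=F, B7=T, B8=F
union over the pool: B1=T, B1=F, B2=F, B3=T, B3=F, B4=E, B5=F, B6=T, B6=F, B7=T, B8=T, B8=F
uncovered (4 of 16): B2=T, B4=S, B5=T, B7=F

Answer: B2=T, B4=S, B5=T, B7=F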